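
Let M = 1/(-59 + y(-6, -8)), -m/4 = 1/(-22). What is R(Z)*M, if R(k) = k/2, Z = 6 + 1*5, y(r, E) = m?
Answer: -121/1294 ≈ -0.093508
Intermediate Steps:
m = 2/11 (m = -4/(-22) = -4*(-1/22) = 2/11 ≈ 0.18182)
y(r, E) = 2/11
M = -11/647 (M = 1/(-59 + 2/11) = 1/(-647/11) = -11/647 ≈ -0.017002)
Z = 11 (Z = 6 + 5 = 11)
R(k) = k/2 (R(k) = k*(1/2) = k/2)
R(Z)*M = ((1/2)*11)*(-11/647) = (11/2)*(-11/647) = -121/1294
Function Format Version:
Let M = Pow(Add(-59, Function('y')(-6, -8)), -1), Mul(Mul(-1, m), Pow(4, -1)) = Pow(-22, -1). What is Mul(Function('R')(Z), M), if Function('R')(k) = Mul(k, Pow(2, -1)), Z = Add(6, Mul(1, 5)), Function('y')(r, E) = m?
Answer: Rational(-121, 1294) ≈ -0.093508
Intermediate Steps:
m = Rational(2, 11) (m = Mul(-4, Pow(-22, -1)) = Mul(-4, Rational(-1, 22)) = Rational(2, 11) ≈ 0.18182)
Function('y')(r, E) = Rational(2, 11)
M = Rational(-11, 647) (M = Pow(Add(-59, Rational(2, 11)), -1) = Pow(Rational(-647, 11), -1) = Rational(-11, 647) ≈ -0.017002)
Z = 11 (Z = Add(6, 5) = 11)
Function('R')(k) = Mul(Rational(1, 2), k) (Function('R')(k) = Mul(k, Rational(1, 2)) = Mul(Rational(1, 2), k))
Mul(Function('R')(Z), M) = Mul(Mul(Rational(1, 2), 11), Rational(-11, 647)) = Mul(Rational(11, 2), Rational(-11, 647)) = Rational(-121, 1294)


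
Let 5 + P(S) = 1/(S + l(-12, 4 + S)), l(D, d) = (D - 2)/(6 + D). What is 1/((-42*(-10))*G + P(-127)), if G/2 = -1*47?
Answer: -374/14767393 ≈ -2.5326e-5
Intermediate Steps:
l(D, d) = (-2 + D)/(6 + D)
G = -94 (G = 2*(-1*47) = 2*(-47) = -94)
P(S) = -5 + 1/(7/3 + S) (P(S) = -5 + 1/(S + (-2 - 12)/(6 - 12)) = -5 + 1/(S - 14/(-6)) = -5 + 1/(S - ⅙*(-14)) = -5 + 1/(S + 7/3) = -5 + 1/(7/3 + S))
1/((-42*(-10))*G + P(-127)) = 1/(-42*(-10)*(-94) + (-32 - 15*(-127))/(7 + 3*(-127))) = 1/(420*(-94) + (-32 + 1905)/(7 - 381)) = 1/(-39480 + 1873/(-374)) = 1/(-39480 - 1/374*1873) = 1/(-39480 - 1873/374) = 1/(-14767393/374) = -374/14767393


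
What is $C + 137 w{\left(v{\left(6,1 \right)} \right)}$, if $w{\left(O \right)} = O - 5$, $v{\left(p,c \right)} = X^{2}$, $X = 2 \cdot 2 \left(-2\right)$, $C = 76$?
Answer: $8159$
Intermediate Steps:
$X = -8$ ($X = 4 \left(-2\right) = -8$)
$v{\left(p,c \right)} = 64$ ($v{\left(p,c \right)} = \left(-8\right)^{2} = 64$)
$w{\left(O \right)} = -5 + O$
$C + 137 w{\left(v{\left(6,1 \right)} \right)} = 76 + 137 \left(-5 + 64\right) = 76 + 137 \cdot 59 = 76 + 8083 = 8159$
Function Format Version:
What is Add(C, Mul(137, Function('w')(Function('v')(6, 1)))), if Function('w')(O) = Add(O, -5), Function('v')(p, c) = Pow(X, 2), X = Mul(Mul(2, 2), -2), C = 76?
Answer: 8159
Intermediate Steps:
X = -8 (X = Mul(4, -2) = -8)
Function('v')(p, c) = 64 (Function('v')(p, c) = Pow(-8, 2) = 64)
Function('w')(O) = Add(-5, O)
Add(C, Mul(137, Function('w')(Function('v')(6, 1)))) = Add(76, Mul(137, Add(-5, 64))) = Add(76, Mul(137, 59)) = Add(76, 8083) = 8159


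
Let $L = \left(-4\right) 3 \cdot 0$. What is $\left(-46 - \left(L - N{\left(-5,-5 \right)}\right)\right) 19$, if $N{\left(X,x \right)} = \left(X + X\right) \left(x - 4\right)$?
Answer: $836$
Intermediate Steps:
$N{\left(X,x \right)} = 2 X \left(-4 + x\right)$
$L = 0$ ($L = \left(-12\right) 0 = 0$)
$\left(-46 - \left(L - N{\left(-5,-5 \right)}\right)\right) 19 = \left(-46 + \left(2 \left(-5\right) \left(-4 - 5\right) - 0\right)\right) 19 = \left(-46 + \left(2 \left(-5\right) \left(-9\right) + 0\right)\right) 19 = \left(-46 + \left(90 + 0\right)\right) 19 = \left(-46 + 90\right) 19 = 44 \cdot 19 = 836$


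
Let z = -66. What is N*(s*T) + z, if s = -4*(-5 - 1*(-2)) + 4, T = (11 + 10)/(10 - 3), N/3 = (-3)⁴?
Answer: 11598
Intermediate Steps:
N = 243 (N = 3*(-3)⁴ = 3*81 = 243)
T = 3 (T = 21/7 = 21*(⅐) = 3)
s = 16 (s = -4*(-5 + 2) + 4 = -4*(-3) + 4 = 12 + 4 = 16)
N*(s*T) + z = 243*(16*3) - 66 = 243*48 - 66 = 11664 - 66 = 11598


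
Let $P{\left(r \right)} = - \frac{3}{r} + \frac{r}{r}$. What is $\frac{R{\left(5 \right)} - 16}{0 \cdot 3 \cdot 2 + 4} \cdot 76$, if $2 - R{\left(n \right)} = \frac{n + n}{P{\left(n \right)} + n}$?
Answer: $- \frac{8132}{27} \approx -301.19$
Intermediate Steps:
$P{\left(r \right)} = 1 - \frac{3}{r}$ ($P{\left(r \right)} = - \frac{3}{r} + 1 = 1 - \frac{3}{r}$)
$R{\left(n \right)} = 2 - \frac{2 n}{n + \frac{-3 + n}{n}}$ ($R{\left(n \right)} = 2 - \frac{n + n}{\frac{-3 + n}{n} + n} = 2 - \frac{2 n}{n + \frac{-3 + n}{n}}$)
$\frac{R{\left(5 \right)} - 16}{0 \cdot 3 \cdot 2 + 4} \cdot 76 = \frac{\frac{2 \left(-3 + 5\right)}{-3 + 5 + 5^{2}} - 16}{0 \cdot 3 \cdot 2 + 4} \cdot 76 = \frac{2 \frac{1}{-3 + 5 + 25} \cdot 2 - 16}{0 \cdot 2 + 4} \cdot 76 = \frac{2 \cdot \frac{1}{27} \cdot 2 - 16}{0 + 4} \cdot 76 = \frac{2 \cdot \frac{1}{27} \cdot 2 - 16}{4} \cdot 76 = \left(\frac{4}{27} - 16\right) \frac{1}{4} \cdot 76 = \left(- \frac{428}{27}\right) \frac{1}{4} \cdot 76 = \left(- \frac{107}{27}\right) 76 = - \frac{8132}{27}$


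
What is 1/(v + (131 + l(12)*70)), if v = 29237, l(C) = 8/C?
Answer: 3/88244 ≈ 3.3997e-5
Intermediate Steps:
1/(v + (131 + l(12)*70)) = 1/(29237 + (131 + (8/12)*70)) = 1/(29237 + (131 + (8*(1/12))*70)) = 1/(29237 + (131 + (2/3)*70)) = 1/(29237 + (131 + 140/3)) = 1/(29237 + 533/3) = 1/(88244/3) = 3/88244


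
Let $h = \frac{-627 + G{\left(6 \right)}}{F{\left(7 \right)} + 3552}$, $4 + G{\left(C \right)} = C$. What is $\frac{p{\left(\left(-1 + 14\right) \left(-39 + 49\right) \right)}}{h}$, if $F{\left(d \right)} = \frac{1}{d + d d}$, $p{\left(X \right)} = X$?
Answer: $- \frac{2585869}{3500} \approx -738.82$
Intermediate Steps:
$G{\left(C \right)} = -4 + C$
$F{\left(d \right)} = \frac{1}{d + d^{2}}$
$h = - \frac{35000}{198913}$ ($h = \frac{-627 + \left(-4 + 6\right)}{\frac{1}{7 \left(1 + 7\right)} + 3552} = \frac{-627 + 2}{\frac{1}{7 \cdot 8} + 3552} = - \frac{625}{\frac{1}{7} \cdot \frac{1}{8} + 3552} = - \frac{625}{\frac{1}{56} + 3552} = - \frac{625}{\frac{198913}{56}} = \left(-625\right) \frac{56}{198913} = - \frac{35000}{198913} \approx -0.17596$)
$\frac{p{\left(\left(-1 + 14\right) \left(-39 + 49\right) \right)}}{h} = \frac{\left(-1 + 14\right) \left(-39 + 49\right)}{- \frac{35000}{198913}} = 13 \cdot 10 \left(- \frac{198913}{35000}\right) = 130 \left(- \frac{198913}{35000}\right) = - \frac{2585869}{3500}$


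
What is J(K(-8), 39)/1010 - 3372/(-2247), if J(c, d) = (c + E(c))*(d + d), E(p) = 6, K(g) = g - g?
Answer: 742886/378245 ≈ 1.9640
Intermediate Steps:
K(g) = 0
J(c, d) = 2*d*(6 + c) (J(c, d) = (c + 6)*(d + d) = (6 + c)*(2*d) = 2*d*(6 + c))
J(K(-8), 39)/1010 - 3372/(-2247) = (2*39*(6 + 0))/1010 - 3372/(-2247) = (2*39*6)*(1/1010) - 3372*(-1/2247) = 468*(1/1010) + 1124/749 = 234/505 + 1124/749 = 742886/378245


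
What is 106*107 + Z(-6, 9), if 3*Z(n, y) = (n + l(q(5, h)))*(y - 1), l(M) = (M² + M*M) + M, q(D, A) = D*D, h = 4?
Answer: 14726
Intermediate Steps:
q(D, A) = D²
l(M) = M + 2*M² (l(M) = (M² + M²) + M = 2*M² + M = M + 2*M²)
Z(n, y) = (-1 + y)*(1275 + n)/3 (Z(n, y) = ((n + 5²*(1 + 2*5²))*(y - 1))/3 = ((n + 25*(1 + 2*25))*(-1 + y))/3 = ((n + 25*(1 + 50))*(-1 + y))/3 = ((n + 25*51)*(-1 + y))/3 = ((n + 1275)*(-1 + y))/3 = ((1275 + n)*(-1 + y))/3 = ((-1 + y)*(1275 + n))/3 = (-1 + y)*(1275 + n)/3)
106*107 + Z(-6, 9) = 106*107 + (-425 + 425*9 - ⅓*(-6) + (⅓)*(-6)*9) = 11342 + (-425 + 3825 + 2 - 18) = 11342 + 3384 = 14726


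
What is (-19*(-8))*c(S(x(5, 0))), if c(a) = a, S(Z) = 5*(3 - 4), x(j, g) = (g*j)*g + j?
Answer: -760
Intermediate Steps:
x(j, g) = j + j*g² (x(j, g) = j*g² + j = j + j*g²)
S(Z) = -5 (S(Z) = 5*(-1) = -5)
(-19*(-8))*c(S(x(5, 0))) = -19*(-8)*(-5) = 152*(-5) = -760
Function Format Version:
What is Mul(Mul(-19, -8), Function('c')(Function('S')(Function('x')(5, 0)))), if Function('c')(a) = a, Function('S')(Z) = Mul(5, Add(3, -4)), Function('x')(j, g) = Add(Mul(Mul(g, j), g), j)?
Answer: -760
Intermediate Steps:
Function('x')(j, g) = Add(j, Mul(j, Pow(g, 2))) (Function('x')(j, g) = Add(Mul(j, Pow(g, 2)), j) = Add(j, Mul(j, Pow(g, 2))))
Function('S')(Z) = -5 (Function('S')(Z) = Mul(5, -1) = -5)
Mul(Mul(-19, -8), Function('c')(Function('S')(Function('x')(5, 0)))) = Mul(Mul(-19, -8), -5) = Mul(152, -5) = -760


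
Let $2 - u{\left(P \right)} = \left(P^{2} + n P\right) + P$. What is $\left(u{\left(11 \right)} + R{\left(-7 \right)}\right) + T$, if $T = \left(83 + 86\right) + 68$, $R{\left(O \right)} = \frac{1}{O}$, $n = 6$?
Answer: $\frac{286}{7} \approx 40.857$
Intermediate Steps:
$T = 237$ ($T = 169 + 68 = 237$)
$u{\left(P \right)} = 2 - P^{2} - 7 P$ ($u{\left(P \right)} = 2 - \left(\left(P^{2} + 6 P\right) + P\right) = 2 - \left(P^{2} + 7 P\right) = 2 - P^{2} - 7 P$)
$\left(u{\left(11 \right)} + R{\left(-7 \right)}\right) + T = \left(\left(2 - 11^{2} - 77\right) + \frac{1}{-7}\right) + 237 = \left(\left(2 - 121 - 77\right) - \frac{1}{7}\right) + 237 = \left(-196 - \frac{1}{7}\right) + 237 = - \frac{1373}{7} + 237 = \frac{286}{7}$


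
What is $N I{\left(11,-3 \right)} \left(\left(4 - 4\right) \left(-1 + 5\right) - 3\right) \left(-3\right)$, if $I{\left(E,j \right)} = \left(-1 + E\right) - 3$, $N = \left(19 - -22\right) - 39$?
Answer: $126$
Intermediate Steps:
$N = 2$ ($N = \left(19 + 22\right) - 39 = 41 - 39 = 2$)
$I{\left(E,j \right)} = -4 + E$
$N I{\left(11,-3 \right)} \left(\left(4 - 4\right) \left(-1 + 5\right) - 3\right) \left(-3\right) = 2 \left(-4 + 11\right) \left(\left(4 - 4\right) \left(-1 + 5\right) - 3\right) \left(-3\right) = 2 \cdot 7 \left(0 \cdot 4 - 3\right) \left(-3\right) = 14 \left(0 - 3\right) \left(-3\right) = 14 \left(\left(-3\right) \left(-3\right)\right) = 14 \cdot 9 = 126$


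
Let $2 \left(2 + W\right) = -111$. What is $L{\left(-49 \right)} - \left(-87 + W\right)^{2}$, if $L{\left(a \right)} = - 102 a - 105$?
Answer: $- \frac{63949}{4} \approx -15987.0$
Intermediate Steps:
$W = - \frac{115}{2}$ ($W = -2 + \frac{1}{2} \left(-111\right) = -2 - \frac{111}{2} = - \frac{115}{2} \approx -57.5$)
$L{\left(a \right)} = -105 - 102 a$
$L{\left(-49 \right)} - \left(-87 + W\right)^{2} = \left(-105 - -4998\right) - \left(-87 - \frac{115}{2}\right)^{2} = \left(-105 + 4998\right) - \left(- \frac{289}{2}\right)^{2} = 4893 - \frac{83521}{4} = - \frac{63949}{4}$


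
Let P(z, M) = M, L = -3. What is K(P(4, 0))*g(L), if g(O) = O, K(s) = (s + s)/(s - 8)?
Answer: 0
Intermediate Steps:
K(s) = 2*s/(-8 + s) (K(s) = (2*s)/(-8 + s) = 2*s/(-8 + s))
K(P(4, 0))*g(L) = (2*0/(-8 + 0))*(-3) = (2*0/(-8))*(-3) = (2*0*(-1/8))*(-3) = 0*(-3) = 0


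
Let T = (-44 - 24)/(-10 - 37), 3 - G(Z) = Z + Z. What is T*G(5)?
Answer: -476/47 ≈ -10.128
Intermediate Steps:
G(Z) = 3 - 2*Z (G(Z) = 3 - (Z + Z) = 3 - 2*Z)
T = 68/47 (T = -68/(-47) = -68*(-1/47) = 68/47 ≈ 1.4468)
T*G(5) = 68*(3 - 2*5)/47 = 68*(3 - 10)/47 = (68/47)*(-7) = -476/47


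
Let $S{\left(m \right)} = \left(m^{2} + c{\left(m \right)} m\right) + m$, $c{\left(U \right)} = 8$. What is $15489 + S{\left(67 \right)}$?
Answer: $20581$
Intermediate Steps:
$S{\left(m \right)} = m^{2} + 9 m$ ($S{\left(m \right)} = \left(m^{2} + 8 m\right) + m = m^{2} + 9 m$)
$15489 + S{\left(67 \right)} = 15489 + 67 \left(9 + 67\right) = 15489 + 67 \cdot 76 = 15489 + 5092 = 20581$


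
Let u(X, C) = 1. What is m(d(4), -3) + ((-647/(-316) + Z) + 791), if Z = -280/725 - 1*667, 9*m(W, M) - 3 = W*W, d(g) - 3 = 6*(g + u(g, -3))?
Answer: 33951877/137460 ≈ 246.99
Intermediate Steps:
d(g) = 9 + 6*g (d(g) = 3 + 6*(g + 1) = 3 + 6*(1 + g) = 3 + (6 + 6*g) = 9 + 6*g)
m(W, M) = ⅓ + W²/9 (m(W, M) = ⅓ + (W*W)/9 = ⅓ + W²/9)
Z = -96771/145 (Z = -280*1/725 - 667 = -56/145 - 667 = -96771/145 ≈ -667.39)
m(d(4), -3) + ((-647/(-316) + Z) + 791) = (⅓ + (9 + 6*4)²/9) + ((-647/(-316) - 96771/145) + 791) = (⅓ + (9 + 24)²/9) + ((-647*(-1/316) - 96771/145) + 791) = (⅓ + (⅑)*33²) + ((647/316 - 96771/145) + 791) = (⅓ + (⅑)*1089) + (-30485821/45820 + 791) = (⅓ + 121) + 5757799/45820 = 364/3 + 5757799/45820 = 33951877/137460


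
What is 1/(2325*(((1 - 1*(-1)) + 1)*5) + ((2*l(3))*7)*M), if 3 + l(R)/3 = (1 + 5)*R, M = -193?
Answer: -1/86715 ≈ -1.1532e-5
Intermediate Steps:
l(R) = -9 + 18*R (l(R) = -9 + 3*((1 + 5)*R) = -9 + 3*(6*R) = -9 + 18*R)
1/(2325*(((1 - 1*(-1)) + 1)*5) + ((2*l(3))*7)*M) = 1/(2325*(((1 - 1*(-1)) + 1)*5) + ((2*(-9 + 18*3))*7)*(-193)) = 1/(2325*(((1 + 1) + 1)*5) + ((2*(-9 + 54))*7)*(-193)) = 1/(2325*((2 + 1)*5) + ((2*45)*7)*(-193)) = 1/(2325*(3*5) + (90*7)*(-193)) = 1/(2325*15 + 630*(-193)) = 1/(34875 - 121590) = 1/(-86715) = -1/86715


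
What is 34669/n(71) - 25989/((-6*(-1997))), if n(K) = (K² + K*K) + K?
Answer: 50512547/40551082 ≈ 1.2457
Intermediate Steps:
n(K) = K + 2*K² (n(K) = (K² + K²) + K = 2*K² + K = K + 2*K²)
34669/n(71) - 25989/((-6*(-1997))) = 34669/((71*(1 + 2*71))) - 25989/((-6*(-1997))) = 34669/((71*(1 + 142))) - 25989/11982 = 34669/((71*143)) - 25989*1/11982 = 34669/10153 - 8663/3994 = 50512547/40551082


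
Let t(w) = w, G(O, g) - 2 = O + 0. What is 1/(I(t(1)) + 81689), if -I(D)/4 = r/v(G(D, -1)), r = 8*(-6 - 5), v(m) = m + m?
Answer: 3/245243 ≈ 1.2233e-5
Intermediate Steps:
G(O, g) = 2 + O (G(O, g) = 2 + (O + 0) = 2 + O)
v(m) = 2*m
r = -88 (r = 8*(-11) = -88)
I(D) = 352/(4 + 2*D) (I(D) = -(-352)/(2*(2 + D)) = -(-352)/(4 + 2*D) = 352/(4 + 2*D))
1/(I(t(1)) + 81689) = 1/(176/(2 + 1) + 81689) = 1/(176/3 + 81689) = 1/(245243/3) = 3/245243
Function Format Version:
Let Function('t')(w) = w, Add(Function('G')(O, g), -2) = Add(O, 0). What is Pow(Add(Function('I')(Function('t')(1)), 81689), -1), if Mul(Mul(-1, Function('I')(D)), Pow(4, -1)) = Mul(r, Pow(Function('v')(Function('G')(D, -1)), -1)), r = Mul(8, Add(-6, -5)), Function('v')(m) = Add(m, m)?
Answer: Rational(3, 245243) ≈ 1.2233e-5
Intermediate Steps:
Function('G')(O, g) = Add(2, O) (Function('G')(O, g) = Add(2, Add(O, 0)) = Add(2, O))
Function('v')(m) = Mul(2, m)
r = -88 (r = Mul(8, -11) = -88)
Function('I')(D) = Mul(352, Pow(Add(4, Mul(2, D)), -1)) (Function('I')(D) = Mul(-4, Mul(-88, Pow(Mul(2, Add(2, D)), -1))) = Mul(-4, Mul(-88, Pow(Add(4, Mul(2, D)), -1))) = Mul(352, Pow(Add(4, Mul(2, D)), -1)))
Pow(Add(Function('I')(Function('t')(1)), 81689), -1) = Pow(Add(Mul(176, Pow(Add(2, 1), -1)), 81689), -1) = Pow(Add(Mul(176, Pow(3, -1)), 81689), -1) = Pow(Add(Mul(176, Rational(1, 3)), 81689), -1) = Pow(Add(Rational(176, 3), 81689), -1) = Pow(Rational(245243, 3), -1) = Rational(3, 245243)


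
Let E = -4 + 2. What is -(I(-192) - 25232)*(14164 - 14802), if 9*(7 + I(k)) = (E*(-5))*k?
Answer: -48715766/3 ≈ -1.6239e+7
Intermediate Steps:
E = -2
I(k) = -7 + 10*k/9 (I(k) = -7 + ((-2*(-5))*k)/9 = -7 + (10*k)/9 = -7 + 10*k/9)
-(I(-192) - 25232)*(14164 - 14802) = -((-7 + (10/9)*(-192)) - 25232)*(14164 - 14802) = -((-7 - 640/3) - 25232)*(-638) = -(-661/3 - 25232)*(-638) = -(-76357)*(-638)/3 = -1*48715766/3 = -48715766/3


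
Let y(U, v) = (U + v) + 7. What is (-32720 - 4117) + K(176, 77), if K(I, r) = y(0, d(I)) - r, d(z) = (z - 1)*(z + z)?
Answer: 24693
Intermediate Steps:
d(z) = 2*z*(-1 + z) (d(z) = (-1 + z)*(2*z) = 2*z*(-1 + z))
y(U, v) = 7 + U + v
K(I, r) = 7 - r + 2*I*(-1 + I) (K(I, r) = (7 + 0 + 2*I*(-1 + I)) - r = (7 + 2*I*(-1 + I)) - r = 7 - r + 2*I*(-1 + I))
(-32720 - 4117) + K(176, 77) = (-32720 - 4117) + (7 - 1*77 + 2*176*(-1 + 176)) = -36837 + (7 - 77 + 2*176*175) = -36837 + (7 - 77 + 61600) = -36837 + 61530 = 24693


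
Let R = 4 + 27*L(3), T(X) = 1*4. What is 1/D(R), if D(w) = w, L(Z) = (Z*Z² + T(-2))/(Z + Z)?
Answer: 2/287 ≈ 0.0069686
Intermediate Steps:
T(X) = 4
L(Z) = (4 + Z³)/(2*Z) (L(Z) = (Z*Z² + 4)/(Z + Z) = (Z³ + 4)/((2*Z)) = (4 + Z³)*(1/(2*Z)) = (4 + Z³)/(2*Z))
R = 287/2 (R = 4 + 27*((½)*(4 + 3³)/3) = 4 + 27*((½)*(⅓)*(4 + 27)) = 4 + 27*((½)*(⅓)*31) = 4 + 27*(31/6) = 4 + 279/2 = 287/2 ≈ 143.50)
1/D(R) = 1/(287/2) = 2/287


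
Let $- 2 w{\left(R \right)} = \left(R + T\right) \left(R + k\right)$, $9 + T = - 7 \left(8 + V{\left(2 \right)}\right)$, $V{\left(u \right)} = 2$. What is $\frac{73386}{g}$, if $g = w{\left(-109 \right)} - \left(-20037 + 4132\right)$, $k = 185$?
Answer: $\frac{8154}{2561} \approx 3.1839$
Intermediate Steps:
$T = -79$ ($T = -9 - 7 \left(8 + 2\right) = -9 - 70 = -79$)
$w{\left(R \right)} = - \frac{\left(-79 + R\right) \left(185 + R\right)}{2}$ ($w{\left(R \right)} = - \frac{\left(R - 79\right) \left(R + 185\right)}{2} = - \frac{\left(-79 + R\right) \left(185 + R\right)}{2}$)
$g = 23049$ ($g = \left(\frac{14615}{2} - -5777 - \frac{\left(-109\right)^{2}}{2}\right) - \left(-20037 + 4132\right) = \left(\frac{14615}{2} + 5777 - \frac{11881}{2}\right) - -15905 = \left(\frac{14615}{2} + 5777 - \frac{11881}{2}\right) + 15905 = 7144 + 15905 = 23049$)
$\frac{73386}{g} = \frac{73386}{23049} = 73386 \cdot \frac{1}{23049} = \frac{8154}{2561}$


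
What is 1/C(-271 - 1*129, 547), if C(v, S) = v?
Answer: -1/400 ≈ -0.0025000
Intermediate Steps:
1/C(-271 - 1*129, 547) = 1/(-271 - 1*129) = 1/(-271 - 129) = 1/(-400) = -1/400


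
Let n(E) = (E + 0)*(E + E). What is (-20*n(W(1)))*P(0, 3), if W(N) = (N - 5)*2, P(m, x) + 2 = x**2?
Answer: -17920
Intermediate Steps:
P(m, x) = -2 + x**2
W(N) = -10 + 2*N (W(N) = (-5 + N)*2 = -10 + 2*N)
n(E) = 2*E**2 (n(E) = E*(2*E) = 2*E**2)
(-20*n(W(1)))*P(0, 3) = (-40*(-10 + 2*1)**2)*(-2 + 3**2) = (-40*(-10 + 2)**2)*(-2 + 9) = -40*(-8)**2*7 = -40*64*7 = -20*128*7 = -2560*7 = -17920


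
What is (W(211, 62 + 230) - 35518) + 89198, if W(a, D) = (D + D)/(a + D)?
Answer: 27001624/503 ≈ 53681.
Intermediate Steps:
W(a, D) = 2*D/(D + a) (W(a, D) = (2*D)/(D + a) = 2*D/(D + a))
(W(211, 62 + 230) - 35518) + 89198 = (2*(62 + 230)/((62 + 230) + 211) - 35518) + 89198 = (2*292/(292 + 211) - 35518) + 89198 = (2*292/503 - 35518) + 89198 = (2*292*(1/503) - 35518) + 89198 = (584/503 - 35518) + 89198 = -17864970/503 + 89198 = 27001624/503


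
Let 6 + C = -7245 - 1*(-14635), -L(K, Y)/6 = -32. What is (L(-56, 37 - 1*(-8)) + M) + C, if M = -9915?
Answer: -2339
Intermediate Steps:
L(K, Y) = 192 (L(K, Y) = -6*(-32) = 192)
C = 7384 (C = -6 + (-7245 - 1*(-14635)) = -6 + (-7245 + 14635) = -6 + 7390 = 7384)
(L(-56, 37 - 1*(-8)) + M) + C = (192 - 9915) + 7384 = -9723 + 7384 = -2339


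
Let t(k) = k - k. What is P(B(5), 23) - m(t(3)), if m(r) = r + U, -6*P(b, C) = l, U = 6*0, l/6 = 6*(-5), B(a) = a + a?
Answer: 30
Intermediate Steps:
B(a) = 2*a
l = -180 (l = 6*(6*(-5)) = 6*(-30) = -180)
U = 0
P(b, C) = 30 (P(b, C) = -⅙*(-180) = 30)
t(k) = 0
m(r) = r (m(r) = r + 0 = r)
P(B(5), 23) - m(t(3)) = 30 - 1*0 = 30 + 0 = 30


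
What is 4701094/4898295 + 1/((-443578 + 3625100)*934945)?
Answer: 147196106959729469/153370673877198690 ≈ 0.95974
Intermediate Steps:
4701094/4898295 + 1/((-443578 + 3625100)*934945) = 4701094*(1/4898295) + (1/934945)/3181522 = 247426/257805 + (1/3181522)*(1/934945) = 247426/257805 + 1/2974548086290 = 147196106959729469/153370673877198690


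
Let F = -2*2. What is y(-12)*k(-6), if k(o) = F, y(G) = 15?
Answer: -60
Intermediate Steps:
F = -4
k(o) = -4
y(-12)*k(-6) = 15*(-4) = -60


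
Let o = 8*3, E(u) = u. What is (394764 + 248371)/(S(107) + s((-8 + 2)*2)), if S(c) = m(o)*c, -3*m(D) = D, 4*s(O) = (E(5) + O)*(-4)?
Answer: -643135/849 ≈ -757.52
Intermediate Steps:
o = 24
s(O) = -5 - O (s(O) = ((5 + O)*(-4))/4 = (-20 - 4*O)/4 = -5 - O)
m(D) = -D/3
S(c) = -8*c (S(c) = (-⅓*24)*c = -8*c)
(394764 + 248371)/(S(107) + s((-8 + 2)*2)) = (394764 + 248371)/(-8*107 + (-5 - (-8 + 2)*2)) = 643135/(-856 + (-5 - (-6)*2)) = 643135/(-856 + (-5 - 1*(-12))) = 643135/(-856 + (-5 + 12)) = 643135/(-856 + 7) = 643135/(-849) = 643135*(-1/849) = -643135/849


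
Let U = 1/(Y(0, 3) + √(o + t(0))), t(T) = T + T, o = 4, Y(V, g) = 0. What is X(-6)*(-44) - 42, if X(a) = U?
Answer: -64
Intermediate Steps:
t(T) = 2*T
U = ½ (U = 1/(0 + √(4 + 2*0)) = 1/(0 + √(4 + 0)) = 1/(0 + √4) = 1/(0 + 2) = 1/2 = ½ ≈ 0.50000)
X(a) = ½
X(-6)*(-44) - 42 = (½)*(-44) - 42 = -22 - 42 = -64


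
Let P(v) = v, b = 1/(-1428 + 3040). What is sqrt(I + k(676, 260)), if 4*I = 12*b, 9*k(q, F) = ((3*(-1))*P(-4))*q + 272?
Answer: sqrt(5446559105)/2418 ≈ 30.521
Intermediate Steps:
b = 1/1612 ≈ 0.00062035
k(q, F) = 272/9 + 4*q/3 (k(q, F) = (((3*(-1))*(-4))*q + 272)/9 = ((-3*(-4))*q + 272)/9 = (12*q + 272)/9 = (272 + 12*q)/9 = 272/9 + 4*q/3)
I = 3/1612 (I = (12*(1/1612))/4 = (1/4)*(3/403) = 3/1612 ≈ 0.0018610)
sqrt(I + k(676, 260)) = sqrt(3/1612 + (272/9 + (4/3)*676)) = sqrt(3/1612 + (272/9 + 2704/3)) = sqrt(3/1612 + 8384/9) = sqrt(13515035/14508) = sqrt(5446559105)/2418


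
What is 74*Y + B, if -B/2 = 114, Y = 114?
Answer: 8208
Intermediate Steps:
B = -228 (B = -2*114 = -228)
74*Y + B = 74*114 - 228 = 8436 - 228 = 8208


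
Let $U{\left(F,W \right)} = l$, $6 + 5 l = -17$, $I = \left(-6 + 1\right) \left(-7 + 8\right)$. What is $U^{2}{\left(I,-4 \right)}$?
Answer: $\frac{529}{25} \approx 21.16$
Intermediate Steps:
$I = -5$ ($I = \left(-5\right) 1 = -5$)
$l = - \frac{23}{5}$ ($l = - \frac{6}{5} + \frac{1}{5} \left(-17\right) = - \frac{6}{5} - \frac{17}{5} = - \frac{23}{5} \approx -4.6$)
$U{\left(F,W \right)} = - \frac{23}{5}$
$U^{2}{\left(I,-4 \right)} = \left(- \frac{23}{5}\right)^{2} = \frac{529}{25}$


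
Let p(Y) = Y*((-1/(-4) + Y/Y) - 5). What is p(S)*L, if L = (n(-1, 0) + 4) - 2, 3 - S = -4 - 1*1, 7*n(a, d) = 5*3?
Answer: -870/7 ≈ -124.29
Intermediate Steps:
n(a, d) = 15/7 (n(a, d) = (5*3)/7 = (1/7)*15 = 15/7)
S = 8 (S = 3 - (-4 - 1*1) = 3 - (-4 - 1) = 3 - 1*(-5) = 3 + 5 = 8)
p(Y) = -15*Y/4 (p(Y) = Y*((-1*(-1/4) + 1) - 5) = Y*((1/4 + 1) - 5) = Y*(5/4 - 5) = Y*(-15/4) = -15*Y/4)
L = 29/7 (L = (15/7 + 4) - 2 = 43/7 - 2 = 29/7 ≈ 4.1429)
p(S)*L = -15/4*8*(29/7) = -30*29/7 = -870/7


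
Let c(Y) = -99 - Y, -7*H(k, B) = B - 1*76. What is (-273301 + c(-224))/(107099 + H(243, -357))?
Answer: -956116/375063 ≈ -2.5492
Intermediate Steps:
H(k, B) = 76/7 - B/7 (H(k, B) = -(B - 1*76)/7 = -(B - 76)/7 = -(-76 + B)/7 = 76/7 - B/7)
(-273301 + c(-224))/(107099 + H(243, -357)) = (-273301 + (-99 - 1*(-224)))/(107099 + (76/7 - ⅐*(-357))) = (-273301 + (-99 + 224))/(107099 + (76/7 + 51)) = (-273301 + 125)/(107099 + 433/7) = -273176/750126/7 = -273176*7/750126 = -956116/375063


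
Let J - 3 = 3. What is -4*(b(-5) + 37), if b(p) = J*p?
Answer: -28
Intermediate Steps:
J = 6 (J = 3 + 3 = 6)
b(p) = 6*p
-4*(b(-5) + 37) = -4*(6*(-5) + 37) = -4*(-30 + 37) = -4*7 = -28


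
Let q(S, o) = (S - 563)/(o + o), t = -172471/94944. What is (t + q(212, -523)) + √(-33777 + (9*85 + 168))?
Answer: -73539661/49655712 + 2*I*√8211 ≈ -1.481 + 181.23*I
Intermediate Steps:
t = -172471/94944 (t = -172471*1/94944 = -172471/94944 ≈ -1.8166)
q(S, o) = (-563 + S)/(2*o) (q(S, o) = (-563 + S)/((2*o)) = (-563 + S)*(1/(2*o)) = (-563 + S)/(2*o))
(t + q(212, -523)) + √(-33777 + (9*85 + 168)) = (-172471/94944 + (½)*(-563 + 212)/(-523)) + √(-33777 + (9*85 + 168)) = (-172471/94944 + (½)*(-1/523)*(-351)) + √(-33777 + (765 + 168)) = (-172471/94944 + 351/1046) + √(-33777 + 933) = -73539661/49655712 + √(-32844) = -73539661/49655712 + 2*I*√8211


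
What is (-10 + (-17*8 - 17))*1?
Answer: -163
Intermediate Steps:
(-10 + (-17*8 - 17))*1 = (-10 + (-136 - 17))*1 = (-10 - 153)*1 = -163*1 = -163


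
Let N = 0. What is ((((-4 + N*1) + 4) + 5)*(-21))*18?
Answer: -1890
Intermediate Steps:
((((-4 + N*1) + 4) + 5)*(-21))*18 = ((((-4 + 0*1) + 4) + 5)*(-21))*18 = ((((-4 + 0) + 4) + 5)*(-21))*18 = (((-4 + 4) + 5)*(-21))*18 = ((0 + 5)*(-21))*18 = (5*(-21))*18 = -105*18 = -1890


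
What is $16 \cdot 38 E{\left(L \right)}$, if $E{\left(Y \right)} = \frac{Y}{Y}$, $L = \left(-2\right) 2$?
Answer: $608$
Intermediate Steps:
$L = -4$
$E{\left(Y \right)} = 1$
$16 \cdot 38 E{\left(L \right)} = 16 \cdot 38 \cdot 1 = 608 \cdot 1 = 608$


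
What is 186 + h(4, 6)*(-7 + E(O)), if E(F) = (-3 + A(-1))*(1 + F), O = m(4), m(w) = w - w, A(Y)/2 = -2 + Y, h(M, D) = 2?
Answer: 154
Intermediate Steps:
A(Y) = -4 + 2*Y (A(Y) = 2*(-2 + Y) = -4 + 2*Y)
m(w) = 0
O = 0
E(F) = -9 - 9*F (E(F) = (-3 + (-4 + 2*(-1)))*(1 + F) = (-3 + (-4 - 2))*(1 + F) = (-3 - 6)*(1 + F) = -9*(1 + F) = -9 - 9*F)
186 + h(4, 6)*(-7 + E(O)) = 186 + 2*(-7 + (-9 - 9*0)) = 186 + 2*(-7 + (-9 + 0)) = 186 + 2*(-7 - 9) = 186 + 2*(-16) = 186 - 32 = 154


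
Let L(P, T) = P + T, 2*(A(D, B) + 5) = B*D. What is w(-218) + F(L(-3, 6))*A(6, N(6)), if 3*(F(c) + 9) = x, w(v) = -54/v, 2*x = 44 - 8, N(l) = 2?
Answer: -300/109 ≈ -2.7523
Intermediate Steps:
x = 18 (x = (44 - 8)/2 = (1/2)*36 = 18)
A(D, B) = -5 + B*D/2 (A(D, B) = -5 + (B*D)/2 = -5 + B*D/2)
F(c) = -3 (F(c) = -9 + (1/3)*18 = -9 + 6 = -3)
w(-218) + F(L(-3, 6))*A(6, N(6)) = -54/(-218) - 3*(-5 + (1/2)*2*6) = -54*(-1/218) - 3*(-5 + 6) = 27/109 - 3*1 = 27/109 - 3 = -300/109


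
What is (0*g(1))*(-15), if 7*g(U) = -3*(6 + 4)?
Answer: 0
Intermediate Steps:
g(U) = -30/7 (g(U) = (-3*(6 + 4))/7 = (-3*10)/7 = (1/7)*(-30) = -30/7)
(0*g(1))*(-15) = (0*(-30/7))*(-15) = 0*(-15) = 0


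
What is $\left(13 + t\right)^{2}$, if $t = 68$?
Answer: $6561$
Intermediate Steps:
$\left(13 + t\right)^{2} = \left(13 + 68\right)^{2} = 81^{2} = 6561$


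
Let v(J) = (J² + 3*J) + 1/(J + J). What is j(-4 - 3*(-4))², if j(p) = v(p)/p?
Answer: 1985281/16384 ≈ 121.17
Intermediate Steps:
v(J) = J² + 1/(2*J) + 3*J (v(J) = (J² + 3*J) + 1/(2*J) = J² + 1/(2*J) + 3*J)
j(p) = (p² + 1/(2*p) + 3*p)/p
j(-4 - 3*(-4))² = (3 + (-4 - 3*(-4)) + 1/(2*(-4 - 3*(-4))²))² = (3 + (-4 + 12) + 1/(2*(-4 + 12)²))² = (3 + 8 + (½)/8²)² = (3 + 8 + (½)*(1/64))² = (3 + 8 + 1/128)² = (1409/128)² = 1985281/16384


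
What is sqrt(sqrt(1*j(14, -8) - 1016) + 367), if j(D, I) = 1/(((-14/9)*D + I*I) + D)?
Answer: sqrt(93965212 + 137126*I*sqrt(3542))/506 ≈ 19.175 + 0.83113*I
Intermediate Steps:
j(D, I) = 1/(I**2 - 5*D/9) (j(D, I) = 1/(((-14*1/9)*D + I**2) + D) = 1/((-14*D/9 + I**2) + D) = 1/((I**2 - 14*D/9) + D) = 1/(I**2 - 5*D/9))
sqrt(sqrt(1*j(14, -8) - 1016) + 367) = sqrt(sqrt(1*(-9/(-9*(-8)**2 + 5*14)) - 1016) + 367) = sqrt(sqrt(1*(-9/(-9*64 + 70)) - 1016) + 367) = sqrt(sqrt(1*(-9/(-576 + 70)) - 1016) + 367) = sqrt(sqrt(1*(-9/(-506)) - 1016) + 367) = sqrt(sqrt(1*(-9*(-1/506)) - 1016) + 367) = sqrt(sqrt(1*(9/506) - 1016) + 367) = sqrt(sqrt(9/506 - 1016) + 367) = sqrt(sqrt(-514087/506) + 367) = sqrt(271*I*sqrt(3542)/506 + 367) = sqrt(367 + 271*I*sqrt(3542)/506)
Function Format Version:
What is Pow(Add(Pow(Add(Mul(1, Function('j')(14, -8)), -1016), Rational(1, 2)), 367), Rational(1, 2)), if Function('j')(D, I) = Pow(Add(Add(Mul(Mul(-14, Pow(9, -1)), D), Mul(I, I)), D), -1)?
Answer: Mul(Rational(1, 506), Pow(Add(93965212, Mul(137126, I, Pow(3542, Rational(1, 2)))), Rational(1, 2))) ≈ Add(19.175, Mul(0.83113, I))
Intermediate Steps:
Function('j')(D, I) = Pow(Add(Pow(I, 2), Mul(Rational(-5, 9), D)), -1) (Function('j')(D, I) = Pow(Add(Add(Mul(Mul(-14, Rational(1, 9)), D), Pow(I, 2)), D), -1) = Pow(Add(Add(Mul(Rational(-14, 9), D), Pow(I, 2)), D), -1) = Pow(Add(Add(Pow(I, 2), Mul(Rational(-14, 9), D)), D), -1) = Pow(Add(Pow(I, 2), Mul(Rational(-5, 9), D)), -1))
Pow(Add(Pow(Add(Mul(1, Function('j')(14, -8)), -1016), Rational(1, 2)), 367), Rational(1, 2)) = Pow(Add(Pow(Add(Mul(1, Mul(-9, Pow(Add(Mul(-9, Pow(-8, 2)), Mul(5, 14)), -1))), -1016), Rational(1, 2)), 367), Rational(1, 2)) = Pow(Add(Pow(Add(Mul(1, Mul(-9, Pow(Add(Mul(-9, 64), 70), -1))), -1016), Rational(1, 2)), 367), Rational(1, 2)) = Pow(Add(Pow(Add(Mul(1, Mul(-9, Pow(Add(-576, 70), -1))), -1016), Rational(1, 2)), 367), Rational(1, 2)) = Pow(Add(Pow(Add(Mul(1, Mul(-9, Pow(-506, -1))), -1016), Rational(1, 2)), 367), Rational(1, 2)) = Pow(Add(Pow(Add(Mul(1, Mul(-9, Rational(-1, 506))), -1016), Rational(1, 2)), 367), Rational(1, 2)) = Pow(Add(Pow(Add(Mul(1, Rational(9, 506)), -1016), Rational(1, 2)), 367), Rational(1, 2)) = Pow(Add(Pow(Add(Rational(9, 506), -1016), Rational(1, 2)), 367), Rational(1, 2)) = Pow(Add(Pow(Rational(-514087, 506), Rational(1, 2)), 367), Rational(1, 2)) = Pow(Add(Mul(Rational(271, 506), I, Pow(3542, Rational(1, 2))), 367), Rational(1, 2)) = Pow(Add(367, Mul(Rational(271, 506), I, Pow(3542, Rational(1, 2)))), Rational(1, 2))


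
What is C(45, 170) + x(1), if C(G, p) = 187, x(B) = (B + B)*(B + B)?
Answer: 191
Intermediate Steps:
x(B) = 4*B**2 (x(B) = (2*B)*(2*B) = 4*B**2)
C(45, 170) + x(1) = 187 + 4*1**2 = 187 + 4*1 = 187 + 4 = 191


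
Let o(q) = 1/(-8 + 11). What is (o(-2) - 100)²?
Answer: 89401/9 ≈ 9933.4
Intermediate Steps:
o(q) = ⅓ (o(q) = 1/3 = ⅓)
(o(-2) - 100)² = (⅓ - 100)² = (-299/3)² = 89401/9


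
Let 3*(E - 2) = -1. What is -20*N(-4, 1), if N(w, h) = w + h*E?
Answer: 140/3 ≈ 46.667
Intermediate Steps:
E = 5/3 (E = 2 + (⅓)*(-1) = 2 - ⅓ = 5/3 ≈ 1.6667)
N(w, h) = w + 5*h/3 (N(w, h) = w + h*(5/3) = w + 5*h/3)
-20*N(-4, 1) = -20*(-4 + (5/3)*1) = -20*(-4 + 5/3) = -20*(-7/3) = 140/3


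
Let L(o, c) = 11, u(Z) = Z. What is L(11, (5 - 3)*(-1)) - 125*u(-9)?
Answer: 1136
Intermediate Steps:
L(11, (5 - 3)*(-1)) - 125*u(-9) = 11 - 125*(-9) = 11 + 1125 = 1136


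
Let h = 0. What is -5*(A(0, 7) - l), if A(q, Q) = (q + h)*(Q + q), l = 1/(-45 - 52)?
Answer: -5/97 ≈ -0.051546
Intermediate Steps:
l = -1/97 (l = 1/(-97) = -1/97 ≈ -0.010309)
A(q, Q) = q*(Q + q) (A(q, Q) = (q + 0)*(Q + q) = q*(Q + q))
-5*(A(0, 7) - l) = -5*(0*(7 + 0) - 1*(-1/97)) = -5*(0*7 + 1/97) = -5*(0 + 1/97) = -5*1/97 = -5/97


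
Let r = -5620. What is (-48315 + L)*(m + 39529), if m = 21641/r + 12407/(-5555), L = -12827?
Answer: -7544127102933931/3121910 ≈ -2.4165e+9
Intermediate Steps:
m = -37988619/6243820 (m = 21641/(-5620) + 12407/(-5555) = 21641*(-1/5620) + 12407*(-1/5555) = -21641/5620 - 12407/5555 = -37988619/6243820 ≈ -6.0842)
(-48315 + L)*(m + 39529) = (-48315 - 12827)*(-37988619/6243820 + 39529) = -61142*246773972161/6243820 = -7544127102933931/3121910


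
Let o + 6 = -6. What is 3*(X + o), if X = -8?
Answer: -60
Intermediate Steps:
o = -12 (o = -6 - 6 = -12)
3*(X + o) = 3*(-8 - 12) = 3*(-20) = -60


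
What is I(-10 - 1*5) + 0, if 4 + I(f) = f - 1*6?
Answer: -25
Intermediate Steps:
I(f) = -10 + f (I(f) = -4 + (f - 1*6) = -4 + (f - 6) = -4 + (-6 + f) = -10 + f)
I(-10 - 1*5) + 0 = (-10 + (-10 - 1*5)) + 0 = (-10 + (-10 - 5)) + 0 = (-10 - 15) + 0 = -25 + 0 = -25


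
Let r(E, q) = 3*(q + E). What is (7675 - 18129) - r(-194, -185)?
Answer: -9317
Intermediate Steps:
r(E, q) = 3*E + 3*q (r(E, q) = 3*(E + q) = 3*E + 3*q)
(7675 - 18129) - r(-194, -185) = (7675 - 18129) - (3*(-194) + 3*(-185)) = -10454 - (-582 - 555) = -10454 - 1*(-1137) = -10454 + 1137 = -9317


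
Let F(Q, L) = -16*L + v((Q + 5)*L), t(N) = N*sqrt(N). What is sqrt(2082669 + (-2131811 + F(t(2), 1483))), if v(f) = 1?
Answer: I*sqrt(72869) ≈ 269.94*I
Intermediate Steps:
t(N) = N**(3/2)
F(Q, L) = 1 - 16*L (F(Q, L) = -16*L + 1 = 1 - 16*L)
sqrt(2082669 + (-2131811 + F(t(2), 1483))) = sqrt(2082669 + (-2131811 + (1 - 16*1483))) = sqrt(2082669 + (-2131811 + (1 - 23728))) = sqrt(2082669 + (-2131811 - 23727)) = sqrt(2082669 - 2155538) = sqrt(-72869) = I*sqrt(72869)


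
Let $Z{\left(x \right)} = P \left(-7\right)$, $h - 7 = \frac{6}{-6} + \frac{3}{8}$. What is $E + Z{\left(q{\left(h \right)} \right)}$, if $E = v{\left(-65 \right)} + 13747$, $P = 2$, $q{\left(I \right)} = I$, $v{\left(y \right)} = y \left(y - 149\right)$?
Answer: $27643$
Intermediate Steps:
$h = \frac{51}{8}$ ($h = 7 + \left(\frac{6}{-6} + \frac{3}{8}\right) = 7 + \left(6 \left(- \frac{1}{6}\right) + 3 \cdot \frac{1}{8}\right) = 7 + \left(-1 + \frac{3}{8}\right) = 7 - \frac{5}{8} = \frac{51}{8} \approx 6.375$)
$v{\left(y \right)} = y \left(-149 + y\right)$
$E = 27657$ ($E = - 65 \left(-149 - 65\right) + 13747 = \left(-65\right) \left(-214\right) + 13747 = 13910 + 13747 = 27657$)
$Z{\left(x \right)} = -14$ ($Z{\left(x \right)} = 2 \left(-7\right) = -14$)
$E + Z{\left(q{\left(h \right)} \right)} = 27657 - 14 = 27643$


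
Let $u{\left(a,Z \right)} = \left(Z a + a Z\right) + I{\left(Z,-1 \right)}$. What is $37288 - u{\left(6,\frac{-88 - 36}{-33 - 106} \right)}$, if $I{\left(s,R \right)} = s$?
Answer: $\frac{5181420}{139} \approx 37276.0$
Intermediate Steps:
$u{\left(a,Z \right)} = Z + 2 Z a$ ($u{\left(a,Z \right)} = \left(Z a + a Z\right) + Z = \left(Z a + Z a\right) + Z = 2 Z a + Z = Z + 2 Z a$)
$37288 - u{\left(6,\frac{-88 - 36}{-33 - 106} \right)} = 37288 - \frac{-88 - 36}{-33 - 106} \left(1 + 2 \cdot 6\right) = 37288 - - \frac{124}{-139} \left(1 + 12\right) = 37288 - \left(-124\right) \left(- \frac{1}{139}\right) 13 = 37288 - \frac{124}{139} \cdot 13 = 37288 - \frac{1612}{139} = \frac{5181420}{139}$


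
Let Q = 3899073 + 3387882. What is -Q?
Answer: -7286955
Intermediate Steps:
Q = 7286955
-Q = -1*7286955 = -7286955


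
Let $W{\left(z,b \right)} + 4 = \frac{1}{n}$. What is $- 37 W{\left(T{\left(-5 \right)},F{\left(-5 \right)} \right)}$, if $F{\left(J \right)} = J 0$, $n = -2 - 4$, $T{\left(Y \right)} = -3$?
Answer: $\frac{925}{6} \approx 154.17$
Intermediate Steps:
$n = -6$ ($n = -2 - 4 = -6$)
$F{\left(J \right)} = 0$
$W{\left(z,b \right)} = - \frac{25}{6}$ ($W{\left(z,b \right)} = -4 + \frac{1}{-6} = -4 - \frac{1}{6} = - \frac{25}{6}$)
$- 37 W{\left(T{\left(-5 \right)},F{\left(-5 \right)} \right)} = \left(-37\right) \left(- \frac{25}{6}\right) = \frac{925}{6}$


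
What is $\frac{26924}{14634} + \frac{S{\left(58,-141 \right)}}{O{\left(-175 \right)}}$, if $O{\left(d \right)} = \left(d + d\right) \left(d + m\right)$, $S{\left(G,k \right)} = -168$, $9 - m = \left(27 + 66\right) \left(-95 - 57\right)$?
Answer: $\frac{2350845652}{1277731125} \approx 1.8399$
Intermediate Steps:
$m = 14145$ ($m = 9 - \left(27 + 66\right) \left(-95 - 57\right) = 9 - 93 \left(-152\right) = 9 - -14136 = 9 + 14136 = 14145$)
$O{\left(d \right)} = 2 d \left(14145 + d\right)$ ($O{\left(d \right)} = \left(d + d\right) \left(d + 14145\right) = 2 d \left(14145 + d\right)$)
$\frac{26924}{14634} + \frac{S{\left(58,-141 \right)}}{O{\left(-175 \right)}} = \frac{26924}{14634} - \frac{168}{2 \left(-175\right) \left(14145 - 175\right)} = 26924 \cdot \frac{1}{14634} - \frac{168}{2 \left(-175\right) 13970} = \frac{13462}{7317} - \frac{168}{-4889500} = \frac{13462}{7317} - - \frac{6}{174625} = \frac{13462}{7317} + \frac{6}{174625} = \frac{2350845652}{1277731125}$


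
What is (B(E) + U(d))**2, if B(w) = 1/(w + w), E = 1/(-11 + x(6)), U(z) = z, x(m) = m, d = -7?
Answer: 361/4 ≈ 90.250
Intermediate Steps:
E = -1/5 (E = 1/(-11 + 6) = 1/(-5) = -1/5 ≈ -0.20000)
B(w) = 1/(2*w)
(B(E) + U(d))**2 = (1/(2*(-1/5)) - 7)**2 = ((1/2)*(-5) - 7)**2 = (-5/2 - 7)**2 = (-19/2)**2 = 361/4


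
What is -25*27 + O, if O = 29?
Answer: -646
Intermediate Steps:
-25*27 + O = -25*27 + 29 = -675 + 29 = -646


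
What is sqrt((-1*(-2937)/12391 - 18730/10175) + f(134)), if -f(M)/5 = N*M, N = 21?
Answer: I*sqrt(8947158653723386085)/25215685 ≈ 118.62*I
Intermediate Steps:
f(M) = -105*M
sqrt((-1*(-2937)/12391 - 18730/10175) + f(134)) = sqrt((-1*(-2937)/12391 - 18730/10175) - 105*134) = sqrt((2937*(1/12391) - 18730*1/10175) - 14070) = sqrt((2937/12391 - 3746/2035) - 14070) = sqrt(-40439891/25215685 - 14070) = sqrt(-354825127841/25215685) = I*sqrt(8947158653723386085)/25215685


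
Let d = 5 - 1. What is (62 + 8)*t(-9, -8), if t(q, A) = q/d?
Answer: -315/2 ≈ -157.50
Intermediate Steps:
d = 4
t(q, A) = q/4
(62 + 8)*t(-9, -8) = (62 + 8)*((1/4)*(-9)) = 70*(-9/4) = -315/2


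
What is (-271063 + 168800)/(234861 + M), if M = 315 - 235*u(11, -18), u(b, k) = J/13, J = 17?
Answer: -1329419/3053293 ≈ -0.43540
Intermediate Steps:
u(b, k) = 17/13
M = 100/13 (M = 315 - 235*17/13 = 315 - 3995/13 = 100/13 ≈ 7.6923)
(-271063 + 168800)/(234861 + M) = (-271063 + 168800)/(234861 + 100/13) = -102263/3053293/13 = -102263*13/3053293 = -1329419/3053293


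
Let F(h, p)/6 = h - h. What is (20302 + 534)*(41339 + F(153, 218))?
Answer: 861339404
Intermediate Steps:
F(h, p) = 0 (F(h, p) = 6*(h - h) = 6*0 = 0)
(20302 + 534)*(41339 + F(153, 218)) = (20302 + 534)*(41339 + 0) = 20836*41339 = 861339404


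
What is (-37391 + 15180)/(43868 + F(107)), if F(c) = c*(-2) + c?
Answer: -22211/43761 ≈ -0.50755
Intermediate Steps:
F(c) = -c (F(c) = -2*c + c = -c)
(-37391 + 15180)/(43868 + F(107)) = (-37391 + 15180)/(43868 - 1*107) = -22211/(43868 - 107) = -22211/43761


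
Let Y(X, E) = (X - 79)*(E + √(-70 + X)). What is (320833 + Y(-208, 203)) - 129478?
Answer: 133094 - 287*I*√278 ≈ 1.3309e+5 - 4785.3*I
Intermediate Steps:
Y(X, E) = (-79 + X)*(E + √(-70 + X))
(320833 + Y(-208, 203)) - 129478 = (320833 + (-79*203 - 79*√(-70 - 208) + 203*(-208) - 208*√(-70 - 208))) - 129478 = (320833 + (-16037 - 79*I*√278 - 42224 - 208*I*√278)) - 129478 = (320833 + (-58261 - 287*I*√278)) - 129478 = (262572 - 287*I*√278) - 129478 = 133094 - 287*I*√278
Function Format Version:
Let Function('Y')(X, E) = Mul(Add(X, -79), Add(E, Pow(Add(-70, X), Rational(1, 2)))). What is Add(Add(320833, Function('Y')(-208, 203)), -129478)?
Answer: Add(133094, Mul(-287, I, Pow(278, Rational(1, 2)))) ≈ Add(1.3309e+5, Mul(-4785.3, I))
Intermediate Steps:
Function('Y')(X, E) = Mul(Add(-79, X), Add(E, Pow(Add(-70, X), Rational(1, 2))))
Add(Add(320833, Function('Y')(-208, 203)), -129478) = Add(Add(320833, Add(Mul(-79, 203), Mul(-79, Pow(Add(-70, -208), Rational(1, 2))), Mul(203, -208), Mul(-208, Pow(Add(-70, -208), Rational(1, 2))))), -129478) = Add(Add(320833, Add(-16037, Mul(-79, Pow(-278, Rational(1, 2))), -42224, Mul(-208, Pow(-278, Rational(1, 2))))), -129478) = Add(Add(320833, Add(-16037, Mul(-79, Mul(I, Pow(278, Rational(1, 2)))), -42224, Mul(-208, Mul(I, Pow(278, Rational(1, 2)))))), -129478) = Add(Add(320833, Add(-16037, Mul(-79, I, Pow(278, Rational(1, 2))), -42224, Mul(-208, I, Pow(278, Rational(1, 2))))), -129478) = Add(Add(320833, Add(-58261, Mul(-287, I, Pow(278, Rational(1, 2))))), -129478) = Add(Add(262572, Mul(-287, I, Pow(278, Rational(1, 2)))), -129478) = Add(133094, Mul(-287, I, Pow(278, Rational(1, 2))))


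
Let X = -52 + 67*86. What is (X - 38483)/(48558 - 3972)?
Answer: -32773/44586 ≈ -0.73505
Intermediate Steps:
X = 5710 (X = -52 + 5762 = 5710)
(X - 38483)/(48558 - 3972) = (5710 - 38483)/(48558 - 3972) = -32773/44586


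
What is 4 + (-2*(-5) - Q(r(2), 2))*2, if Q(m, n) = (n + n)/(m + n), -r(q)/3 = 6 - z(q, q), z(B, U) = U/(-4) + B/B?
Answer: 712/29 ≈ 24.552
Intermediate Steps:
z(B, U) = 1 - U/4 (z(B, U) = U*(-¼) + 1 = -U/4 + 1 = 1 - U/4)
r(q) = -15 - 3*q/4 (r(q) = -3*(6 - (1 - q/4)) = -3*(6 + (-1 + q/4)) = -3*(5 + q/4) = -15 - 3*q/4)
Q(m, n) = 2*n/(m + n) (Q(m, n) = (2*n)/(m + n) = 2*n/(m + n))
4 + (-2*(-5) - Q(r(2), 2))*2 = 4 + (-2*(-5) - 2*2/((-15 - ¾*2) + 2))*2 = 4 + (10 - 2*2/((-15 - 3/2) + 2))*2 = 4 + (10 - 2*2/(-33/2 + 2))*2 = 4 + (10 - 2*2/(-29/2))*2 = 4 + (10 - 2*2*(-2)/29)*2 = 4 + (10 - 1*(-8/29))*2 = 4 + (10 + 8/29)*2 = 4 + (298/29)*2 = 4 + 596/29 = 712/29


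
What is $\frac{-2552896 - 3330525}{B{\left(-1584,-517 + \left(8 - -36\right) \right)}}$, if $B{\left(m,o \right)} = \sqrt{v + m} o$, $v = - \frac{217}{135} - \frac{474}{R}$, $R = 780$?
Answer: $- \frac{17650263 i \sqrt{86854794}}{526696379} \approx - 312.31 i$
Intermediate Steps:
$v = - \frac{1555}{702}$ ($v = - \frac{217}{135} - \frac{474}{780} = \left(-217\right) \frac{1}{135} - \frac{79}{130} = - \frac{217}{135} - \frac{79}{130} = - \frac{1555}{702} \approx -2.2151$)
$B{\left(m,o \right)} = o \sqrt{- \frac{1555}{702} + m}$ ($B{\left(m,o \right)} = \sqrt{- \frac{1555}{702} + m} o = o \sqrt{- \frac{1555}{702} + m}$)
$\frac{-2552896 - 3330525}{B{\left(-1584,-517 + \left(8 - -36\right) \right)}} = \frac{-2552896 - 3330525}{\frac{1}{234} \left(-517 + \left(8 - -36\right)\right) \sqrt{-121290 + 54756 \left(-1584\right)}} = \frac{-2552896 - 3330525}{\frac{1}{234} \left(-517 + \left(8 + 36\right)\right) \sqrt{-121290 - 86733504}} = - \frac{5883421}{\frac{1}{234} \left(-517 + 44\right) \sqrt{-86854794}} = - \frac{5883421}{\frac{1}{234} \left(-473\right) i \sqrt{86854794}} = - \frac{5883421}{\left(- \frac{473}{234}\right) i \sqrt{86854794}} = - 5883421 \frac{3 i \sqrt{86854794}}{526696379} = - \frac{17650263 i \sqrt{86854794}}{526696379}$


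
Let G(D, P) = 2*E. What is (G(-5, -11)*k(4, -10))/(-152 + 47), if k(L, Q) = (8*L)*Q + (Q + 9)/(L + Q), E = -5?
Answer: -1919/63 ≈ -30.460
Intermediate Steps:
k(L, Q) = (9 + Q)/(L + Q) + 8*L*Q (k(L, Q) = 8*L*Q + (9 + Q)/(L + Q) = (9 + Q)/(L + Q) + 8*L*Q)
G(D, P) = -10 (G(D, P) = 2*(-5) = -10)
(G(-5, -11)*k(4, -10))/(-152 + 47) = (-10*(9 - 10 + 8*4*(-10)² + 8*(-10)*4²)/(4 - 10))/(-152 + 47) = -10*(9 - 10 + 8*4*100 + 8*(-10)*16)/(-6)/(-105) = -(-5)*(9 - 10 + 3200 - 1280)/3*(-1/105) = -(-5)*1919/3*(-1/105) = -10*(-1919/6)*(-1/105) = (9595/3)*(-1/105) = -1919/63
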